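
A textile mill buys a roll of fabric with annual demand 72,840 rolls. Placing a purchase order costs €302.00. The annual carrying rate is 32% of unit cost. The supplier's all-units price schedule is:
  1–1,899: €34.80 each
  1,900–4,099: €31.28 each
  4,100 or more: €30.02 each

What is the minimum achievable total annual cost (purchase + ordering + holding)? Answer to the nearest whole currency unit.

Holding cost per unit per year at price C is H = 0.32·C.
Evaluate total cost at each tier's feasible EOQ or, if the EOQ is below the tier, at the tier's minimum quantity.
Tier 1 (€34.80): EOQ = 1987.6 exceeds tier's upper bound 1899, so this tier is dominated.
EOQ at €31.28 = 2096.5 (feasible in tier 2): TC = 72,840×€31.28 + (72,840/2096.5)×302 + (2096.5/2)×0.32×€31.28 = €2,299,420.34.
EOQ at €30.02 = 2140.0 < 4100, so use break Q=4100: TC = 72,840×€30.02 + (72,840/4100.0)×302 + (4100.0/2)×0.32×€30.02 = €2,211,715.21.
Lowest total cost among the candidates is at Q = 4100.0.

TC* ≈ €2,211,715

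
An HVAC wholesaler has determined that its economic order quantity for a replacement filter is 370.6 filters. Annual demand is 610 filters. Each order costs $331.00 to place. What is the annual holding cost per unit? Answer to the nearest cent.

H ≈ $2.94

Squaring Q* = √(2DS/H) gives Q*² = 2DS/H.
From Q* = √(2DS/H): H = 2DS / Q*² = 2 × 610 × 331 / 370.6² = 2.9402.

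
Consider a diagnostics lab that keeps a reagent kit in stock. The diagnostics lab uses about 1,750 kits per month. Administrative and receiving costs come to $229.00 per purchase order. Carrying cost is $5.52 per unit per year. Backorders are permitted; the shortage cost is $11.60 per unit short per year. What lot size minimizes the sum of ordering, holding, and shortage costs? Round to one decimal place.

Q* ≈ 1,603.6 kits

Annual demand D = 1,750 × 12 = 21,000.
With planned backorders, Q* = √(2DS/H) · √((H+B)/B).
√(2DS/H) = √(2 × 21,000 × 229 / 5.52) = 1319.997.
√((H+B)/B) = √((5.52+11.6)/11.6) = 1.2149.
Q* ≈ 1603.599.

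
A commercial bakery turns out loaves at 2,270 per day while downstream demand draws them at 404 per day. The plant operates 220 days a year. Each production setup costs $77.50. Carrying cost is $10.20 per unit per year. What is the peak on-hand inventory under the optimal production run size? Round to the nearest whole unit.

I_max ≈ 1,054 loaves

Annual demand D = 404 × 220 = 88,880.
Production build-up factor (1 − d/p) = 1 − 404/2,270 = 0.8220.
Q* = √(2DS / (H(1 − d/p))) = √(2 × 88,880 × 77.5 / (10.2 × 0.8220)).
= √(13,776,400 / 8.3847) ≈ 1281.814.
Maximum inventory = Q*(1 − d/p) = 1281.814 × 0.8220 ≈ 1053.685.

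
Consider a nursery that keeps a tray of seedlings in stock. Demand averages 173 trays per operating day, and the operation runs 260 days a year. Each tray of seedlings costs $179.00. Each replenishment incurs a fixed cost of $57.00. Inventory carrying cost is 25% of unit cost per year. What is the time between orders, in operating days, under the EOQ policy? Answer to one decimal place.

Annual demand D = 173 × 260 = 44,980.
Holding cost H = 0.25 × $179.00 = $44.7500 per unit per year.
EOQ = √(2DS/H) = √(2 × 44,980 × 57 / 44.75) ≈ 338.51.
Cycle time = Q*/D × 260 = 338.51 / 44,980 × 260 ≈ 1.957 days.

T ≈ 2.0 days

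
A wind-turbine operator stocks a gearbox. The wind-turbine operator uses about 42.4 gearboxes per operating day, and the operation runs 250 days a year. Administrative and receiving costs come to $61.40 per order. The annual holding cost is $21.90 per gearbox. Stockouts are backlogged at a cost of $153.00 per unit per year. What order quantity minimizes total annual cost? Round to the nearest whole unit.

Q* ≈ 261 gearboxes

Annual demand D = 42.4 × 250 = 10,600.
With planned backorders, Q* = √(2DS/H) · √((H+B)/B).
√(2DS/H) = √(2 × 10,600 × 61.4 / 21.9) = 243.798.
√((H+B)/B) = √((21.9+153)/153) = 1.0692.
Q* ≈ 260.663.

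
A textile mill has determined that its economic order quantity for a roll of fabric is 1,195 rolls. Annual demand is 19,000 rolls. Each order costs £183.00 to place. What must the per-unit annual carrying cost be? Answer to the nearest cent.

Squaring Q* = √(2DS/H) gives Q*² = 2DS/H.
From Q* = √(2DS/H): H = 2DS / Q*² = 2 × 19,000 × 183 / 1,195² = 4.8697.

H ≈ £4.87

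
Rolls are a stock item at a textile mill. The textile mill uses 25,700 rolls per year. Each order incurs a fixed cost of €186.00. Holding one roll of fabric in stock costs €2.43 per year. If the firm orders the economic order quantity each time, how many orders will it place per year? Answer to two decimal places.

Q* = √(2DS/H) = √(2 × 25,700 × 186 / 2.43) ≈ 1983.51.
Orders per year = D / Q* = 25,700 / 1983.51 ≈ 12.957.

N ≈ 12.96 orders per year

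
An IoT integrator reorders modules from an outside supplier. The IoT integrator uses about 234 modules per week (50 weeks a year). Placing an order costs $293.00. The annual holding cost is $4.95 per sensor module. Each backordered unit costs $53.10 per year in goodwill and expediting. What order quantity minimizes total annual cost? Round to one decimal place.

Q* ≈ 1,230.5 modules

Annual demand D = 234 × 50 = 11,700.
With planned backorders, Q* = √(2DS/H) · √((H+B)/B).
√(2DS/H) = √(2 × 11,700 × 293 / 4.95) = 1176.899.
√((H+B)/B) = √((4.95+53.1)/53.1) = 1.0456.
Q* ≈ 1230.532.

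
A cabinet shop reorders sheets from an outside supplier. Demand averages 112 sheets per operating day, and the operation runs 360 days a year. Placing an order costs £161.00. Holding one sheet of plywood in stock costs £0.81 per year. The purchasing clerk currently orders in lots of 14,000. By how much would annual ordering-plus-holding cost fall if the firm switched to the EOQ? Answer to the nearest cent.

Extra cost ≈ £2,890.80 per year

Annual demand D = 112 × 360 = 40,320.
EOQ = √(2DS/H) = √(2 × 40,320 × 161 / 0.81) ≈ 4003.55.
Cost at Q* = (D/Q*)S + (Q*/2)H = √(2DSH) ≈ £3,242.88.
Cost at Q = 14,000: (40,320/14,000)×161 + (14,000/2)×0.81 = £463.68 + £5,670.00 = £6,133.68.
Excess = £6,133.68 − £3,242.88 = £2,890.80.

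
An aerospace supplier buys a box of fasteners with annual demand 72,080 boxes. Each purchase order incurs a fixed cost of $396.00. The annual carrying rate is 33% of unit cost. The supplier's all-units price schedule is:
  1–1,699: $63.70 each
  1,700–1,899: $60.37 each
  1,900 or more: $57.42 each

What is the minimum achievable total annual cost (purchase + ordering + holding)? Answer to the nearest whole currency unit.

Holding cost per unit per year at price C is H = 0.33·C.
Candidates are each tier's EOQ (if it falls in that tier) and each price-break quantity.
EOQ at $63.70 = 1647.9 (feasible in tier 1): TC = 72,080×$63.70 + (72,080/1647.9)×396 + (1647.9/2)×0.33×$63.70 = $4,626,137.50.
EOQ at $60.37 = 1692.8 < 1700, so use break Q=1700: TC = 72,080×$60.37 + (72,080/1700.0)×396 + (1700.0/2)×0.33×$60.37 = $4,385,193.79.
EOQ at $57.42 = 1735.7 < 1900, so use break Q=1900: TC = 72,080×$57.42 + (72,080/1900.0)×396 + (1900.0/2)×0.33×$57.42 = $4,171,857.76.
Lowest total cost among the candidates is at Q = 1900.0.

TC* ≈ $4,171,858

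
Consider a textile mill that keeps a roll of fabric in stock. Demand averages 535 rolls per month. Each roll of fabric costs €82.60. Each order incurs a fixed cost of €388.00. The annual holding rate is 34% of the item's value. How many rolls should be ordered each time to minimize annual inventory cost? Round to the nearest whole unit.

Q* ≈ 421 rolls

Annual demand D = 535 × 12 = 6,420.
Holding cost H = 0.34 × €82.60 = €28.0840 per unit per year.
EOQ = √(2DS / H) = √(2 × 6,420 × 388 / 28.084).
= √(4,981,920 / 28.084) = √177,393.5337 ≈ 421.181.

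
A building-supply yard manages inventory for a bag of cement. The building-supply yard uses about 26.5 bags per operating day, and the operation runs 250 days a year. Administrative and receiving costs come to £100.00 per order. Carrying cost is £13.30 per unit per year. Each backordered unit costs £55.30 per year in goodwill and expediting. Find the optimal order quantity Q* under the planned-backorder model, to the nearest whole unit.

Annual demand D = 26.5 × 250 = 6,625.
With planned backorders, Q* = √(2DS/H) · √((H+B)/B).
√(2DS/H) = √(2 × 6,625 × 100 / 13.3) = 315.633.
√((H+B)/B) = √((13.3+55.3)/55.3) = 1.1138.
Q* ≈ 351.546.

Q* ≈ 352 bags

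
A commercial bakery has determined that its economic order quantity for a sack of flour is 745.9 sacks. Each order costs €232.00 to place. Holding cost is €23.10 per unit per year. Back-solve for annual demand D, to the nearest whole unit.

D ≈ 27,698 sacks per year

Invert the EOQ relation Q*² = 2DS/H.
From Q* = √(2DS/H): D = Q*²H / (2S) = 745.9² × 23.1 / (2 × 232) = 27698.434.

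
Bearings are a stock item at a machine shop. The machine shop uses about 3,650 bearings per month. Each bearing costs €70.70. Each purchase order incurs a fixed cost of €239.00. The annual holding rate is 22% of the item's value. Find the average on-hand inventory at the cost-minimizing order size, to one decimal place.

Annual demand D = 3,650 × 12 = 43,800.
Holding cost H = 0.22 × €70.70 = €15.5540 per unit per year.
The optimal lot size = √(2DS/H) = √(2 × 43,800 × 239 / 15.554) ≈ 1160.19.
Average inventory = Q*/2 ≈ 1160.19 / 2 = 580.096.

Average inventory ≈ 580.1 bearings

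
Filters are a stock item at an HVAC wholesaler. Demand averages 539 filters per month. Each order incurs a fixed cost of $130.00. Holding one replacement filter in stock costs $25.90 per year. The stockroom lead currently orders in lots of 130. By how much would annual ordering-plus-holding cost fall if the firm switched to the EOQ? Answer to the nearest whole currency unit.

Extra cost ≈ $1,552 per year

Annual demand D = 539 × 12 = 6,468.
EOQ = √(2DS/H) = √(2 × 6,468 × 130 / 25.9) ≈ 254.81.
Cost at Q* = (D/Q*)S + (Q*/2)H = √(2DSH) ≈ $6,599.66.
Cost at Q = 130: (6,468/130)×130 + (130/2)×25.9 = $6,468.00 + $1,683.50 = $8,151.50.
Excess = $8,151.50 − $6,599.66 = $1,551.84.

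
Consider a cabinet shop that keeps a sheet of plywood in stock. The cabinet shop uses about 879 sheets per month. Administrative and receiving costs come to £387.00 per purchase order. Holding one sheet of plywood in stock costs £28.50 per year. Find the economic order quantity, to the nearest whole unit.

Q* ≈ 535 sheets

Annual demand D = 879 × 12 = 10,548.
EOQ = √(2DS / H) = √(2 × 10,548 × 387 / 28.5).
= √(8,164,152 / 28.5) = √286,461.4737 ≈ 535.221.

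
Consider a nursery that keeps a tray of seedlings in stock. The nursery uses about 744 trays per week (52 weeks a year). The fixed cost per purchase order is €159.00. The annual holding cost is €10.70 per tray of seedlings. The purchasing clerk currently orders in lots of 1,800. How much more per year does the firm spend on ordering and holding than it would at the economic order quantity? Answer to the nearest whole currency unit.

Extra cost ≈ €1,574 per year

Annual demand D = 744 × 52 = 38,688.
EOQ = √(2DS/H) = √(2 × 38,688 × 159 / 10.7) ≈ 1072.28.
Cost at Q* = (D/Q*)S + (Q*/2)H = √(2DSH) ≈ €11,473.44.
Cost at Q = 1,800: (38,688/1,800)×159 + (1,800/2)×10.7 = €3,417.44 + €9,630.00 = €13,047.44.
Excess = €13,047.44 − €11,473.44 = €1,574.00.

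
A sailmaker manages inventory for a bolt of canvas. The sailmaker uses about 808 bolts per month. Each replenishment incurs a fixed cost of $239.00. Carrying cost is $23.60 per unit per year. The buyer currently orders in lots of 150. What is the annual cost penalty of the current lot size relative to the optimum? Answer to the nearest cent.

Extra cost ≈ $6,760.54 per year

Annual demand D = 808 × 12 = 9,696.
EOQ = √(2DS/H) = √(2 × 9,696 × 239 / 23.6) ≈ 443.15.
Cost at Q* = (D/Q*)S + (Q*/2)H = √(2DSH) ≈ $10,458.42.
Cost at Q = 150: (9,696/150)×239 + (150/2)×23.6 = $15,448.96 + $1,770.00 = $17,218.96.
Excess = $17,218.96 − $10,458.42 = $6,760.54.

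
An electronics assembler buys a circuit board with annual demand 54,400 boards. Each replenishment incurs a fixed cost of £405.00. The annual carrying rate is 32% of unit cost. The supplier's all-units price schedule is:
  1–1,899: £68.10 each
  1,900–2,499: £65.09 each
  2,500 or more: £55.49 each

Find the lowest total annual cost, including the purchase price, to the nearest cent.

TC* ≈ £3,049,664.80

Holding cost per unit per year at price C is H = 0.32·C.
Evaluate total cost at each tier's feasible EOQ or, if the EOQ is below the tier, at the tier's minimum quantity.
EOQ at £68.10 = 1422.0 (feasible in tier 1): TC = 54,400×£68.10 + (54,400/1422.0)×405 + (1422.0/2)×0.32×£68.10 = £3,735,627.78.
EOQ at £65.09 = 1454.5 < 1900, so use break Q=1900: TC = 54,400×£65.09 + (54,400/1900.0)×405 + (1900.0/2)×0.32×£65.09 = £3,572,279.15.
EOQ at £55.49 = 1575.3 < 2500, so use break Q=2500: TC = 54,400×£55.49 + (54,400/2500.0)×405 + (2500.0/2)×0.32×£55.49 = £3,049,664.80.
Lowest total cost among the candidates is at Q = 2500.0.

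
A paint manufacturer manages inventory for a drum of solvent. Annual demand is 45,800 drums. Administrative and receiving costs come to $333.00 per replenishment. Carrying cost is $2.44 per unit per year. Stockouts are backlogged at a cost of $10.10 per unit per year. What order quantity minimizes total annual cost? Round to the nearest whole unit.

With planned backorders, Q* = √(2DS/H) · √((H+B)/B).
√(2DS/H) = √(2 × 45,800 × 333 / 2.44) = 3535.696.
√((H+B)/B) = √((2.44+10.1)/10.1) = 1.1143.
Q* ≈ 3939.699.

Q* ≈ 3,940 drums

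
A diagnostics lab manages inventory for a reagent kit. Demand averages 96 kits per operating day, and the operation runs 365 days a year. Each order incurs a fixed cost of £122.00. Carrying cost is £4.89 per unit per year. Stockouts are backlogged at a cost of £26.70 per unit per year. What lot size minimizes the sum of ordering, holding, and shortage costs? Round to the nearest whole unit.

Annual demand D = 96 × 365 = 35,040.
With planned backorders, Q* = √(2DS/H) · √((H+B)/B).
√(2DS/H) = √(2 × 35,040 × 122 / 4.89) = 1322.277.
√((H+B)/B) = √((4.89+26.7)/26.7) = 1.0877.
Q* ≈ 1438.274.

Q* ≈ 1,438 kits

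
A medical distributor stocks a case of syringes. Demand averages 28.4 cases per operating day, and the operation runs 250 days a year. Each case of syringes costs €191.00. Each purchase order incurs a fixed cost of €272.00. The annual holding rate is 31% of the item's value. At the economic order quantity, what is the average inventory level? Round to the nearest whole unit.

Annual demand D = 28.4 × 250 = 7,100.
Holding cost H = 0.31 × €191.00 = €59.2100 per unit per year.
EOQ = √(2DS/H) = √(2 × 7,100 × 272 / 59.21) ≈ 255.41.
Average inventory = Q*/2 ≈ 255.41 / 2 = 127.703.

Average inventory ≈ 128 cases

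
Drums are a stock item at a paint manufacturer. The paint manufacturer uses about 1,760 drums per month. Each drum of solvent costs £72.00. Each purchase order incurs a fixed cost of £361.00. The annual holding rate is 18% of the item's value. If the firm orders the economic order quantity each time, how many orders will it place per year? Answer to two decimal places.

Annual demand D = 1,760 × 12 = 21,120.
Holding cost H = 0.18 × £72.00 = £12.9600 per unit per year.
The optimal lot size = √(2DS/H) = √(2 × 21,120 × 361 / 12.96) ≈ 1084.71.
Orders per year = D / Q* = 21,120 / 1084.71 ≈ 19.471.

N ≈ 19.47 orders per year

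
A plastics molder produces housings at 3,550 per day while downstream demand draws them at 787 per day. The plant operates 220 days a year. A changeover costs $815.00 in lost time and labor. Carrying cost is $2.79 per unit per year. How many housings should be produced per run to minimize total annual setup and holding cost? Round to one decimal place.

Q* ≈ 11,400.2 housings

Annual demand D = 787 × 220 = 173,140.
Production build-up factor (1 − d/p) = 1 − 787/3,550 = 0.7783.
Q* = √(2DS / (H(1 − d/p))) = √(2 × 173,140 × 815 / (2.79 × 0.7783)).
= √(282,218,200 / 2.1715) ≈ 11400.244.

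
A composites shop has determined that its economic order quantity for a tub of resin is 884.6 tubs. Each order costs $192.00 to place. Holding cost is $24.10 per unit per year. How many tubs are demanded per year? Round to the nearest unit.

D ≈ 49,111 tubs per year

The basic EOQ model gives Q* = √(2DS/H); rearrange for the unknown.
From Q* = √(2DS/H): D = Q*²H / (2S) = 884.6² × 24.1 / (2 × 192) = 49111.103.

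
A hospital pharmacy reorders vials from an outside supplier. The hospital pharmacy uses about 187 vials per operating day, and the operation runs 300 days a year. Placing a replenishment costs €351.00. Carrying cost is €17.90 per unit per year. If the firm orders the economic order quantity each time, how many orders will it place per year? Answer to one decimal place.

Annual demand D = 187 × 300 = 56,100.
The optimal lot size = √(2DS/H) = √(2 × 56,100 × 351 / 17.9) ≈ 1483.28.
Orders per year = D / Q* = 56,100 / 1483.28 ≈ 37.822.

N ≈ 37.8 orders per year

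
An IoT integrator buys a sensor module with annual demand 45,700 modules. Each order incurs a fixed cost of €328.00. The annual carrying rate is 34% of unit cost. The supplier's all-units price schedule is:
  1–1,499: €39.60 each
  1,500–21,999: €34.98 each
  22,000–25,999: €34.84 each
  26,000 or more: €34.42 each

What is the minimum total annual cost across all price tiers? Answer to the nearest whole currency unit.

Holding cost per unit per year at price C is H = 0.34·C.
Evaluate total cost at each tier's feasible EOQ or, if the EOQ is below the tier, at the tier's minimum quantity.
EOQ at €39.60 = 1492.2 (feasible in tier 1): TC = 45,700×€39.60 + (45,700/1492.2)×328 + (1492.2/2)×0.34×€39.60 = €1,829,810.79.
EOQ at €34.98 = 1587.7 (feasible in tier 2): TC = 45,700×€34.98 + (45,700/1587.7)×328 + (1587.7/2)×0.34×€34.98 = €1,617,468.50.
EOQ at €34.84 = 1590.9 < 22000, so use break Q=22000: TC = 45,700×€34.84 + (45,700/22000.0)×328 + (22000.0/2)×0.34×€34.84 = €1,723,170.95.
EOQ at €34.42 = 1600.5 < 26000, so use break Q=26000: TC = 45,700×€34.42 + (45,700/26000.0)×328 + (26000.0/2)×0.34×€34.42 = €1,725,706.92.
Lowest total cost among the candidates is at Q = 1587.7.

TC* ≈ €1,617,468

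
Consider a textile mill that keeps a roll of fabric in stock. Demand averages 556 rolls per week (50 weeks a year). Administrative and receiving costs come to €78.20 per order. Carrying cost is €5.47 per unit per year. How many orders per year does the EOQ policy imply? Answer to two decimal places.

Annual demand D = 556 × 50 = 27,800.
The optimal lot size = √(2DS/H) = √(2 × 27,800 × 78.2 / 5.47) ≈ 891.55.
Orders per year = D / Q* = 27,800 / 891.55 ≈ 31.182.

N ≈ 31.18 orders per year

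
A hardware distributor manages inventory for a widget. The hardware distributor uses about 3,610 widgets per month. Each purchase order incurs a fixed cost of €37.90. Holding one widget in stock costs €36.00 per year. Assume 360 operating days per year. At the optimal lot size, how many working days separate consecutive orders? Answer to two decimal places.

Annual demand D = 3,610 × 12 = 43,320.
The optimal lot size = √(2DS/H) = √(2 × 43,320 × 37.9 / 36) ≈ 302.01.
Cycle time = Q*/D × 360 = 302.01 / 43,320 × 360 ≈ 2.510 days.

T ≈ 2.51 days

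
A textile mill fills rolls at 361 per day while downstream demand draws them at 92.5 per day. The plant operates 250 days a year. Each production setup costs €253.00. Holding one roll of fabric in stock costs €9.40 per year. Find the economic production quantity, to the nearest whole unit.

Q* ≈ 1,294 rolls

Annual demand D = 92.5 × 250 = 23,125.
Production build-up factor (1 − d/p) = 1 − 92.5/361 = 0.7438.
Q* = √(2DS / (H(1 − d/p))) = √(2 × 23,125 × 253 / (9.4 × 0.7438)).
= √(11,701,250 / 6.9914) ≈ 1293.700.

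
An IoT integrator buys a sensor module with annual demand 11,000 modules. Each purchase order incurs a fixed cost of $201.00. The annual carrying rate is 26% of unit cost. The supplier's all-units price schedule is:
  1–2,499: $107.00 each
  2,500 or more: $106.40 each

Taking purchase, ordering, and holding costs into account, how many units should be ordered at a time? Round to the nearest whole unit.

Holding cost per unit per year at price C is H = 0.26·C.
For each price level, check whether its EOQ is feasible; otherwise the best quantity at that price is the breakpoint.
EOQ at $107.00 = 398.7 (feasible in tier 1): TC = 11,000×$107.00 + (11,000/398.7)×201 + (398.7/2)×0.26×$107.00 = $1,188,091.44.
EOQ at $106.40 = 399.8 < 2500, so use break Q=2500: TC = 11,000×$106.40 + (11,000/2500.0)×201 + (2500.0/2)×0.26×$106.40 = $1,205,864.40.
Lowest total cost is $1,188,091.44 at Q = 398.7.

Q* ≈ 399 modules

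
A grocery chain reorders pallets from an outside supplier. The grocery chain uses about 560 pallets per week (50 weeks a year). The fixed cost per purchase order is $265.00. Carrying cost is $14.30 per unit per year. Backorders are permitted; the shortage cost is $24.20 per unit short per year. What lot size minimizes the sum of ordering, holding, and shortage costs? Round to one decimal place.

Annual demand D = 560 × 50 = 28,000.
With planned backorders, Q* = √(2DS/H) · √((H+B)/B).
√(2DS/H) = √(2 × 28,000 × 265 / 14.3) = 1018.706.
√((H+B)/B) = √((14.3+24.2)/24.2) = 1.2613.
Q* ≈ 1284.907.

Q* ≈ 1,284.9 pallets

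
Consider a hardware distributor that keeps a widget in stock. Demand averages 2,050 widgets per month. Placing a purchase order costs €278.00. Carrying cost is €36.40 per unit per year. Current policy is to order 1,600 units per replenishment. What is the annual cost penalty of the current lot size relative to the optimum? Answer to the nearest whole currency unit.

Annual demand D = 2,050 × 12 = 24,600.
EOQ = √(2DS/H) = √(2 × 24,600 × 278 / 36.4) ≈ 612.99.
Cost at Q* = (D/Q*)S + (Q*/2)H = √(2DSH) ≈ €22,312.88.
Cost at Q = 1,600: (24,600/1,600)×278 + (1,600/2)×36.4 = €4,274.25 + €29,120.00 = €33,394.25.
Excess = €33,394.25 − €22,312.88 = €11,081.37.

Extra cost ≈ €11,081 per year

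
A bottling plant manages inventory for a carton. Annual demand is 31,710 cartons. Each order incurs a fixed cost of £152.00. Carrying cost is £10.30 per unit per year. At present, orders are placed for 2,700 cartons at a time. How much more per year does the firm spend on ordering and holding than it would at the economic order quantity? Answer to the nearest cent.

Extra cost ≈ £5,725.70 per year

EOQ = √(2DS/H) = √(2 × 31,710 × 152 / 10.3) ≈ 967.42.
Cost at Q* = (D/Q*)S + (Q*/2)H = √(2DSH) ≈ £9,964.45.
Cost at Q = 2,700: (31,710/2,700)×152 + (2,700/2)×10.3 = £1,785.16 + £13,905.00 = £15,690.16.
Excess = £15,690.16 − £9,964.45 = £5,725.70.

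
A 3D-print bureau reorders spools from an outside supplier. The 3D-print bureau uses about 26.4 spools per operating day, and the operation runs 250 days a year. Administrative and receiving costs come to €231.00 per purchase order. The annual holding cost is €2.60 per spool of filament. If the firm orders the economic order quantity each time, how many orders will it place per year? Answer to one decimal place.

Annual demand D = 26.4 × 250 = 6,600.
Q* = √(2DS/H) = √(2 × 6,600 × 231 / 2.6) ≈ 1082.94.
Orders per year = D / Q* = 6,600 / 1082.94 ≈ 6.094.

N ≈ 6.1 orders per year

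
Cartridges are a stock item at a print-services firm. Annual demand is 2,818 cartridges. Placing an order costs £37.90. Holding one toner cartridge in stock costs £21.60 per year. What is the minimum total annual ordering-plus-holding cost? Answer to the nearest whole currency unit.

TC* ≈ £2,148

The optimal lot size = √(2DS/H) = √(2 × 2,818 × 37.9 / 21.6) ≈ 99.44.
At the optimum the two cost components are equal, so total cost = 2·(Q*/2)H = Q*·H.
Minimum total = √(2DSH) = √(2 × 2,818 × 37.9 × 21.6) ≈ 2147.989.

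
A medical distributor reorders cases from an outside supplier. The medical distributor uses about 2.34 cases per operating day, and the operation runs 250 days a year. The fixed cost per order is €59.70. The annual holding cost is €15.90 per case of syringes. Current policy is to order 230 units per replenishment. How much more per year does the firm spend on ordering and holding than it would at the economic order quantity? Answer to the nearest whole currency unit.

Annual demand D = 2.34 × 250 = 585.
EOQ = √(2DS/H) = √(2 × 585 × 59.7 / 15.9) ≈ 66.28.
Cost at Q* = (D/Q*)S + (Q*/2)H = √(2DSH) ≈ €1,053.85.
Cost at Q = 230: (585/230)×59.7 + (230/2)×15.9 = €151.85 + €1,828.50 = €1,980.35.
Excess = €1,980.35 − €1,053.85 = €926.50.

Extra cost ≈ €926 per year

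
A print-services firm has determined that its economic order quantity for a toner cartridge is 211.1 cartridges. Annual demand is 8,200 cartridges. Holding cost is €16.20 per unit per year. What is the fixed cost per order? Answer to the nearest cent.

Squaring Q* = √(2DS/H) gives Q*² = 2DS/H.
From Q* = √(2DS/H): S = Q*²H / (2D) = 211.1² × 16.2 / (2 × 8,200) = 44.0198.

S ≈ €44.02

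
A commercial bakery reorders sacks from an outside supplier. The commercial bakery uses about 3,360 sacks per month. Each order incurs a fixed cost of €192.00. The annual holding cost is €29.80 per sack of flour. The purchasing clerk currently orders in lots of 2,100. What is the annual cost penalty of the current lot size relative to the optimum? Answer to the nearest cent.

Annual demand D = 3,360 × 12 = 40,320.
EOQ = √(2DS/H) = √(2 × 40,320 × 192 / 29.8) ≈ 720.80.
Cost at Q* = (D/Q*)S + (Q*/2)H = √(2DSH) ≈ €21,479.99.
Cost at Q = 2,100: (40,320/2,100)×192 + (2,100/2)×29.8 = €3,686.40 + €31,290.00 = €34,976.40.
Excess = €34,976.40 − €21,479.99 = €13,496.41.

Extra cost ≈ €13,496.41 per year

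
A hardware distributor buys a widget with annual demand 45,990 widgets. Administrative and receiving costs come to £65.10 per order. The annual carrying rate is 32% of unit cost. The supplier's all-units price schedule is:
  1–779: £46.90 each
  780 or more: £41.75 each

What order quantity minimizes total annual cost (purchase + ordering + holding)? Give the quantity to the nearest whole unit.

Q* ≈ 780 widgets

Holding cost per unit per year at price C is H = 0.32·C.
Candidates are each tier's EOQ (if it falls in that tier) and each price-break quantity.
EOQ at £46.90 = 631.6 (feasible in tier 1): TC = 45,990×£46.90 + (45,990/631.6)×65.1 + (631.6/2)×0.32×£46.90 = £2,166,410.79.
EOQ at £41.75 = 669.5 < 780, so use break Q=780: TC = 45,990×£41.75 + (45,990/780.0)×65.1 + (780.0/2)×0.32×£41.75 = £1,929,131.30.
Lowest total cost is £1,929,131.30 at Q = 780.0.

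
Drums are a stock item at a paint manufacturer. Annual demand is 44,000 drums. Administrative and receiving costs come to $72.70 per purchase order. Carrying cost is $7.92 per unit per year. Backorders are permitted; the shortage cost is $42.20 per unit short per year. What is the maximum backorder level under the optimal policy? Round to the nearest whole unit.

S* ≈ 155 drums

With planned backorders, Q* = √(2DS/H) · √((H+B)/B).
√(2DS/H) = √(2 × 44,000 × 72.7 / 7.92) = 898.765.
√((H+B)/B) = √((7.92+42.2)/42.2) = 1.0898.
Q* ≈ 979.479.
S* = Q* · H/(H+B) = 979.479 × 7.92/50.12 ≈ 154.778.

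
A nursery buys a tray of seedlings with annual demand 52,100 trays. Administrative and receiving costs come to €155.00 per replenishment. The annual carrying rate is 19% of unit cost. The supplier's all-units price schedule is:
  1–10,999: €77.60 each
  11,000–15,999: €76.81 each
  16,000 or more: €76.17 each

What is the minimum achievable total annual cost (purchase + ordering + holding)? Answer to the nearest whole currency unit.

Holding cost per unit per year at price C is H = 0.19·C.
For each price level, check whether its EOQ is feasible; otherwise the best quantity at that price is the breakpoint.
EOQ at €77.60 = 1046.6 (feasible in tier 1): TC = 52,100×€77.60 + (52,100/1046.6)×155 + (1046.6/2)×0.19×€77.60 = €4,058,391.47.
EOQ at €76.81 = 1052.0 < 11000, so use break Q=11000: TC = 52,100×€76.81 + (52,100/11000.0)×155 + (11000.0/2)×0.19×€76.81 = €4,082,801.59.
EOQ at €76.17 = 1056.4 < 16000, so use break Q=16000: TC = 52,100×€76.17 + (52,100/16000.0)×155 + (16000.0/2)×0.19×€76.17 = €4,084,740.12.
Lowest total cost among the candidates is at Q = 1046.6.

TC* ≈ €4,058,391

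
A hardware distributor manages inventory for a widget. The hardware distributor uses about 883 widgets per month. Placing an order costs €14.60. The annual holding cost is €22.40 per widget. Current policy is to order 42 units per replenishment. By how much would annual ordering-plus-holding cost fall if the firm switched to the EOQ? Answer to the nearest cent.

Annual demand D = 883 × 12 = 10,596.
EOQ = √(2DS/H) = √(2 × 10,596 × 14.6 / 22.4) ≈ 117.53.
Cost at Q* = (D/Q*)S + (Q*/2)H = √(2DSH) ≈ €2,632.61.
Cost at Q = 42: (10,596/42)×14.6 + (42/2)×22.4 = €3,683.37 + €470.40 = €4,153.77.
Excess = €4,153.77 − €2,632.61 = €1,521.16.

Extra cost ≈ €1,521.16 per year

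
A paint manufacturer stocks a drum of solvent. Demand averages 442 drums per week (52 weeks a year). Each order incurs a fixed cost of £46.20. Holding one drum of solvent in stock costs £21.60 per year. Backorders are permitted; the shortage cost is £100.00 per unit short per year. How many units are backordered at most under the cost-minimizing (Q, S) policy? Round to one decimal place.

S* ≈ 61.4 drums

Annual demand D = 442 × 52 = 22,984.
With planned backorders, Q* = √(2DS/H) · √((H+B)/B).
√(2DS/H) = √(2 × 22,984 × 46.2 / 21.6) = 313.561.
√((H+B)/B) = √((21.6+100)/100) = 1.1027.
Q* ≈ 345.771.
S* = Q* · H/(H+B) = 345.771 × 21.6/121.6 ≈ 61.420.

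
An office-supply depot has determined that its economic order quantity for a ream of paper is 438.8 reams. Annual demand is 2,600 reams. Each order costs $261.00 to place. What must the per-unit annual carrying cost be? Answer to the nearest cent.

The basic EOQ model gives Q* = √(2DS/H); rearrange for the unknown.
From Q* = √(2DS/H): H = 2DS / Q*² = 2 × 2,600 × 261 / 438.8² = 7.0487.

H ≈ $7.05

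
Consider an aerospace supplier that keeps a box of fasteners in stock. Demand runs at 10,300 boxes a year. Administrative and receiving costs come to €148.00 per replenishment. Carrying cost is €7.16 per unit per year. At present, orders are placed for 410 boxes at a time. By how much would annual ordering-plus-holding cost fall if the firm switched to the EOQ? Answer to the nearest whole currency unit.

EOQ = √(2DS/H) = √(2 × 10,300 × 148 / 7.16) ≈ 652.54.
Cost at Q* = (D/Q*)S + (Q*/2)H = √(2DSH) ≈ €4,672.20.
Cost at Q = 410: (10,300/410)×148 + (410/2)×7.16 = €3,718.05 + €1,467.80 = €5,185.85.
Excess = €5,185.85 − €4,672.20 = €513.65.

Extra cost ≈ €514 per year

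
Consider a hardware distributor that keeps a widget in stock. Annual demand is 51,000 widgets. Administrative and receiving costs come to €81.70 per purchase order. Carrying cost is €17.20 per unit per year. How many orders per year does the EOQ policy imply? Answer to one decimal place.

N ≈ 73.3 orders per year

Q* = √(2DS/H) = √(2 × 51,000 × 81.7 / 17.2) ≈ 696.06.
Orders per year = D / Q* = 51,000 / 696.06 ≈ 73.270.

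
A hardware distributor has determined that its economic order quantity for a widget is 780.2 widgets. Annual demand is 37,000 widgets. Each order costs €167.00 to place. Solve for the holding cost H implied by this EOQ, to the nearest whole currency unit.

The basic EOQ model gives Q* = √(2DS/H); rearrange for the unknown.
From Q* = √(2DS/H): H = 2DS / Q*² = 2 × 37,000 × 167 / 780.2² = 20.3019.

H ≈ €20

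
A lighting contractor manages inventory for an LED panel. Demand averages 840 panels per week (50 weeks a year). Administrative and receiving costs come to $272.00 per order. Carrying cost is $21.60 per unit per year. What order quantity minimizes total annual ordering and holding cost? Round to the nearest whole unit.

Annual demand D = 840 × 50 = 42,000.
EOQ = √(2DS / H) = √(2 × 42,000 × 272 / 21.6).
= √(22,848,000 / 21.6) = √1,057,777.7778 ≈ 1028.483.

Q* ≈ 1,028 panels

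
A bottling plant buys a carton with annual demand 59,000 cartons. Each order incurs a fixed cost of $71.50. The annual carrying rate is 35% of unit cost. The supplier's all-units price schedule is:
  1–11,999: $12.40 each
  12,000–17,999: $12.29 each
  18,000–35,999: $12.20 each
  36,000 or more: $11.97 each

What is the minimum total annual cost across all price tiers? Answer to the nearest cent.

Holding cost per unit per year at price C is H = 0.35·C.
Candidates are each tier's EOQ (if it falls in that tier) and each price-break quantity.
EOQ at $12.40 = 1394.3 (feasible in tier 1): TC = 59,000×$12.40 + (59,000/1394.3)×71.5 + (1394.3/2)×0.35×$12.40 = $737,651.16.
EOQ at $12.29 = 1400.5 < 12000, so use break Q=12000: TC = 59,000×$12.29 + (59,000/12000.0)×71.5 + (12000.0/2)×0.35×$12.29 = $751,270.54.
EOQ at $12.20 = 1405.7 < 18000, so use break Q=18000: TC = 59,000×$12.20 + (59,000/18000.0)×71.5 + (18000.0/2)×0.35×$12.20 = $758,464.36.
EOQ at $11.97 = 1419.1 < 36000, so use break Q=36000: TC = 59,000×$11.97 + (59,000/36000.0)×71.5 + (36000.0/2)×0.35×$11.97 = $781,758.18.
Lowest total cost among the candidates is at Q = 1394.3.

TC* ≈ $737,651.16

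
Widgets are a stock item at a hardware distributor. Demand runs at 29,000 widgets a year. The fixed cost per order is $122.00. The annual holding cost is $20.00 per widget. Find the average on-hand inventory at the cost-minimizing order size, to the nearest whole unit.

Average inventory ≈ 297 widgets

EOQ = √(2DS/H) = √(2 × 29,000 × 122 / 20) ≈ 594.81.
Average inventory = Q*/2 ≈ 594.81 / 2 = 297.405.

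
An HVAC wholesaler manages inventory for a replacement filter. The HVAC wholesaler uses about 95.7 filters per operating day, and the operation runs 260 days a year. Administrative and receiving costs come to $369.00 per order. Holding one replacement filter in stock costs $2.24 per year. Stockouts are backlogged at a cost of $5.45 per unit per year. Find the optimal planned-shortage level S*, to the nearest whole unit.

Annual demand D = 95.7 × 260 = 24,882.
With planned backorders, Q* = √(2DS/H) · √((H+B)/B).
√(2DS/H) = √(2 × 24,882 × 369 / 2.24) = 2863.168.
√((H+B)/B) = √((2.24+5.45)/5.45) = 1.1879.
Q* ≈ 3401.040.
S* = Q* · H/(H+B) = 3401.040 × 2.24/7.69 ≈ 990.680.

S* ≈ 991 filters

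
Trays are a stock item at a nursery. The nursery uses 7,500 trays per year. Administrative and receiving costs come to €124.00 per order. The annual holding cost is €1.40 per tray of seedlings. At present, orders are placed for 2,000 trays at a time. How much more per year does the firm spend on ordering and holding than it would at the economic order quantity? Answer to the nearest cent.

Extra cost ≈ €251.31 per year

EOQ = √(2DS/H) = √(2 × 7,500 × 124 / 1.4) ≈ 1152.64.
Cost at Q* = (D/Q*)S + (Q*/2)H = √(2DSH) ≈ €1,613.69.
Cost at Q = 2,000: (7,500/2,000)×124 + (2,000/2)×1.4 = €465.00 + €1,400.00 = €1,865.00.
Excess = €1,865.00 − €1,613.69 = €251.31.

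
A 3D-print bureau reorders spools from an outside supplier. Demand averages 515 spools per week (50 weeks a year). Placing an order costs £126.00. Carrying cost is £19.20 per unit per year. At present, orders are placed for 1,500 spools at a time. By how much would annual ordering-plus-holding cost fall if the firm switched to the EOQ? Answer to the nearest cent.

Extra cost ≈ £5,401.06 per year

Annual demand D = 515 × 50 = 25,750.
EOQ = √(2DS/H) = √(2 × 25,750 × 126 / 19.2) ≈ 581.35.
Cost at Q* = (D/Q*)S + (Q*/2)H = √(2DSH) ≈ £11,161.94.
Cost at Q = 1,500: (25,750/1,500)×126 + (1,500/2)×19.2 = £2,163.00 + £14,400.00 = £16,563.00.
Excess = £16,563.00 − £11,161.94 = £5,401.06.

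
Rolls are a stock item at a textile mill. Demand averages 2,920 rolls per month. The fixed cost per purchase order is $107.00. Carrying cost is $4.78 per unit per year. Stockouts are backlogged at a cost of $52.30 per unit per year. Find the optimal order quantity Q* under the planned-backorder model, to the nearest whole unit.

Annual demand D = 2,920 × 12 = 35,040.
With planned backorders, Q* = √(2DS/H) · √((H+B)/B).
√(2DS/H) = √(2 × 35,040 × 107 / 4.78) = 1252.492.
√((H+B)/B) = √((4.78+52.3)/52.3) = 1.0447.
Q* ≈ 1308.477.

Q* ≈ 1,308 rolls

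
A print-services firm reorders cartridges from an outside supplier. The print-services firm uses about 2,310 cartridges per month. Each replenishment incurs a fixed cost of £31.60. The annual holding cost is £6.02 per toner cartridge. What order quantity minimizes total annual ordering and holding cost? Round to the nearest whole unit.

Annual demand D = 2,310 × 12 = 27,720.
EOQ = √(2DS / H) = √(2 × 27,720 × 31.6 / 6.02).
= √(1,751,904 / 6.02) = √291,013.9535 ≈ 539.457.

Q* ≈ 539 cartridges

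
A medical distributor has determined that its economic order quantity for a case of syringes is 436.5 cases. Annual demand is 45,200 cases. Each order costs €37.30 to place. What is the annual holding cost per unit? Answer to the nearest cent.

H ≈ €17.70

The basic EOQ model gives Q* = √(2DS/H); rearrange for the unknown.
From Q* = √(2DS/H): H = 2DS / Q*² = 2 × 45,200 × 37.3 / 436.5² = 17.6974.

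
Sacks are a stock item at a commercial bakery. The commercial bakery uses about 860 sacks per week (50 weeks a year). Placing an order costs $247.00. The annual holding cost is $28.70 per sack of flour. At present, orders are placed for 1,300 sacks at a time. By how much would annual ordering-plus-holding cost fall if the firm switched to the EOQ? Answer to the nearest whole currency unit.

Extra cost ≈ $2,134 per year

Annual demand D = 860 × 50 = 43,000.
EOQ = √(2DS/H) = √(2 × 43,000 × 247 / 28.7) ≈ 860.31.
Cost at Q* = (D/Q*)S + (Q*/2)H = √(2DSH) ≈ $24,691.00.
Cost at Q = 1,300: (43,000/1,300)×247 + (1,300/2)×28.7 = $8,170.00 + $18,655.00 = $26,825.00.
Excess = $26,825.00 − $24,691.00 = $2,134.00.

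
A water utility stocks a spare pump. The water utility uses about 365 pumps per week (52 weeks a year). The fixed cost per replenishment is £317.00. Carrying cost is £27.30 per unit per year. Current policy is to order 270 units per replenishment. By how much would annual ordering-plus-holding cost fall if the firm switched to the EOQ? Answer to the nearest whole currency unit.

Extra cost ≈ £7,845 per year

Annual demand D = 365 × 52 = 18,980.
EOQ = √(2DS/H) = √(2 × 18,980 × 317 / 27.3) ≈ 663.91.
Cost at Q* = (D/Q*)S + (Q*/2)H = √(2DSH) ≈ £18,124.83.
Cost at Q = 270: (18,980/270)×317 + (270/2)×27.3 = £22,283.93 + £3,685.50 = £25,969.43.
Excess = £25,969.43 − £18,124.83 = £7,844.59.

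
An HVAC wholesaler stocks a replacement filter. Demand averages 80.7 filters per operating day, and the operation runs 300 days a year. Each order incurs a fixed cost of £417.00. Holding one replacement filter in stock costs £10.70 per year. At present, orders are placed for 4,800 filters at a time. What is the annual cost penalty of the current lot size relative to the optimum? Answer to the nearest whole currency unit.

Extra cost ≈ £13,085 per year

Annual demand D = 80.7 × 300 = 24,210.
EOQ = √(2DS/H) = √(2 × 24,210 × 417 / 10.7) ≈ 1373.69.
Cost at Q* = (D/Q*)S + (Q*/2)H = √(2DSH) ≈ £14,698.48.
Cost at Q = 4,800: (24,210/4,800)×417 + (4,800/2)×10.7 = £2,103.24 + £25,680.00 = £27,783.24.
Excess = £27,783.24 − £14,698.48 = £13,084.77.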